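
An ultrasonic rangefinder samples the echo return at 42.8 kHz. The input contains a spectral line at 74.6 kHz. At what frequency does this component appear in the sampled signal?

74.6 kHz mod fs = 31.8 kHz.
31.8 kHz > fs/2 = 21.4 kHz, folds to fs − 31.8 kHz = 11 kHz.

11 kHz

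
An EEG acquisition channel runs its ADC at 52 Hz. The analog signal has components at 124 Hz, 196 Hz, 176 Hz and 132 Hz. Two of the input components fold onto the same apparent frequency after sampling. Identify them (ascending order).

124 Hz, 176 Hz

fs/2 = 26 Hz.
124 Hz mod fs = 20 Hz.
20 Hz ≤ fs/2 = 26 Hz, appears at 20 Hz.
196 Hz mod fs = 40 Hz.
40 Hz > fs/2 = 26 Hz, folds to fs − 40 Hz = 12 Hz.
176 Hz mod fs = 20 Hz.
20 Hz ≤ fs/2 = 26 Hz, appears at 20 Hz.
132 Hz mod fs = 28 Hz.
28 Hz > fs/2 = 26 Hz, folds to fs − 28 Hz = 24 Hz.
124 Hz and 176 Hz both map to 20 Hz.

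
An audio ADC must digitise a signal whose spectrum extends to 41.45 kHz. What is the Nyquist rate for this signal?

82.9 kHz

Nyquist rate = 2 × 41.45 kHz = 82.9 kHz.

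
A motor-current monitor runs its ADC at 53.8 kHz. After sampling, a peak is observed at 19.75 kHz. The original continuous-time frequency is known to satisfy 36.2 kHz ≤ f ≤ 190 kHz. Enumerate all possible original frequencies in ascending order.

Frequencies that alias to 19.75 kHz are k·fs ± 19.75 kHz for integer k ≥ 0.
k=0: 19.75 kHz.
k=1: 34.05 kHz, 73.55 kHz.
k=2: 87.85 kHz, 127.35 kHz.
k=3: 141.65 kHz, 181.15 kHz.
k=4: 195.45 kHz, 234.95 kHz.
Within [36.2 kHz, 190 kHz]: 73.55 kHz, 87.85 kHz, 127.35 kHz, 141.65 kHz, 181.15 kHz.

73.55 kHz, 87.85 kHz, 127.35 kHz, 141.65 kHz, 181.15 kHz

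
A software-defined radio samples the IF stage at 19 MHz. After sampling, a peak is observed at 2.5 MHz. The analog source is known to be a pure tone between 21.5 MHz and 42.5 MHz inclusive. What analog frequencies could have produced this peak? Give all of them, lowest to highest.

Frequencies that alias to 2.5 MHz are k·fs ± 2.5 MHz for integer k ≥ 0.
k=0: 2.5 MHz.
k=1: 16.5 MHz, 21.5 MHz.
k=2: 35.5 MHz, 40.5 MHz.
k=3: 54.5 MHz, 59.5 MHz.
Within [21.5 MHz, 42.5 MHz]: 21.5 MHz, 35.5 MHz, 40.5 MHz.

21.5 MHz, 35.5 MHz, 40.5 MHz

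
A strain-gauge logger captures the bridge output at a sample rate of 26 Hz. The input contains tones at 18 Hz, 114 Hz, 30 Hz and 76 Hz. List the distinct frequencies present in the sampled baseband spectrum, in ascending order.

2 Hz, 4 Hz, 8 Hz, 10 Hz

fs/2 = 13 Hz.
18 Hz > fs/2 = 13 Hz, folds to fs − 18 Hz = 8 Hz.
114 Hz mod fs = 10 Hz.
10 Hz ≤ fs/2 = 13 Hz, appears at 10 Hz.
30 Hz mod fs = 4 Hz.
4 Hz ≤ fs/2 = 13 Hz, appears at 4 Hz.
76 Hz mod fs = 24 Hz.
24 Hz > fs/2 = 13 Hz, folds to fs − 24 Hz = 2 Hz.
Distinct values: {2 Hz, 4 Hz, 8 Hz, 10 Hz}.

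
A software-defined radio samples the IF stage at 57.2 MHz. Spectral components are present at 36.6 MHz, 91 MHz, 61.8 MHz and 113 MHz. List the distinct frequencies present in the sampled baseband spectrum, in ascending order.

fs/2 = 28.6 MHz.
36.6 MHz > fs/2 = 28.6 MHz, folds to fs − 36.6 MHz = 20.6 MHz.
91 MHz mod fs = 33.8 MHz.
33.8 MHz > fs/2 = 28.6 MHz, folds to fs − 33.8 MHz = 23.4 MHz.
61.8 MHz mod fs = 4.6 MHz.
4.6 MHz ≤ fs/2 = 28.6 MHz, appears at 4.6 MHz.
113 MHz mod fs = 55.8 MHz.
55.8 MHz > fs/2 = 28.6 MHz, folds to fs − 55.8 MHz = 1.4 MHz.
Distinct values: {1.4 MHz, 4.6 MHz, 20.6 MHz, 23.4 MHz}.

1.4 MHz, 4.6 MHz, 20.6 MHz, 23.4 MHz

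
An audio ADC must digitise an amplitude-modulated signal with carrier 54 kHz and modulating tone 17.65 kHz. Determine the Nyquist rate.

AM sidebands sit at fc ± fm = 36.35 kHz and 71.65 kHz.
Highest-frequency component: 71.65 kHz.
Nyquist rate = 2 × 71.65 kHz = 143.3 kHz.

143.3 kHz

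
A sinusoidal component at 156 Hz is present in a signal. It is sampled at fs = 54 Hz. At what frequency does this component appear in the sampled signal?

6 Hz

156 Hz mod fs = 48 Hz.
48 Hz > fs/2 = 27 Hz, folds to fs − 48 Hz = 6 Hz.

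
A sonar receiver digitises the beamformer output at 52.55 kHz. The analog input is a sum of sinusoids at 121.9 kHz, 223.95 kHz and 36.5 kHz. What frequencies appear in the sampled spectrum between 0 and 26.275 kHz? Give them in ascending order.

13.75 kHz, 16.05 kHz, 16.8 kHz

fs/2 = 26.275 kHz.
121.9 kHz mod fs = 16.8 kHz.
16.8 kHz ≤ fs/2 = 26.275 kHz, appears at 16.8 kHz.
223.95 kHz mod fs = 13.75 kHz.
13.75 kHz ≤ fs/2 = 26.275 kHz, appears at 13.75 kHz.
36.5 kHz > fs/2 = 26.275 kHz, folds to fs − 36.5 kHz = 16.05 kHz.
Distinct values: {13.75 kHz, 16.05 kHz, 16.8 kHz}.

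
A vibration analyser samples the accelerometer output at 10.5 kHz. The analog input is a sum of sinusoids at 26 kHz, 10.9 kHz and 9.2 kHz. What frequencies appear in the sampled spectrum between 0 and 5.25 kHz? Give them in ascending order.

0.4 kHz, 1.3 kHz, 5 kHz

fs/2 = 5.25 kHz.
26 kHz mod fs = 5 kHz.
5 kHz ≤ fs/2 = 5.25 kHz, appears at 5 kHz.
10.9 kHz mod fs = 0.4 kHz.
0.4 kHz ≤ fs/2 = 5.25 kHz, appears at 0.4 kHz.
9.2 kHz > fs/2 = 5.25 kHz, folds to fs − 9.2 kHz = 1.3 kHz.
Distinct values: {0.4 kHz, 1.3 kHz, 5 kHz}.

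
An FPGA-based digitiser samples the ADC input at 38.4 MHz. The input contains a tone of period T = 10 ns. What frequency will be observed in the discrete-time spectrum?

15.2 MHz

T = 10 ns → f = 1/T = 100 MHz.
100 MHz mod fs = 23.2 MHz.
23.2 MHz > fs/2 = 19.2 MHz, folds to fs − 23.2 MHz = 15.2 MHz.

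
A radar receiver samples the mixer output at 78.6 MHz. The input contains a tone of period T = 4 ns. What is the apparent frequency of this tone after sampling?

T = 4 ns → f = 1/T = 250 MHz.
250 MHz mod fs = 14.2 MHz.
14.2 MHz ≤ fs/2 = 39.3 MHz, appears at 14.2 MHz.

14.2 MHz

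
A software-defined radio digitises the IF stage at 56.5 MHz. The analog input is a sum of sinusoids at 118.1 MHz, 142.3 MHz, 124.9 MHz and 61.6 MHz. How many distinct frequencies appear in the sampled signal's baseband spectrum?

3

fs/2 = 28.25 MHz.
118.1 MHz mod fs = 5.1 MHz.
5.1 MHz ≤ fs/2 = 28.25 MHz, appears at 5.1 MHz.
142.3 MHz mod fs = 29.3 MHz.
29.3 MHz > fs/2 = 28.25 MHz, folds to fs − 29.3 MHz = 27.2 MHz.
124.9 MHz mod fs = 11.9 MHz.
11.9 MHz ≤ fs/2 = 28.25 MHz, appears at 11.9 MHz.
61.6 MHz mod fs = 5.1 MHz.
5.1 MHz ≤ fs/2 = 28.25 MHz, appears at 5.1 MHz.
Distinct values: {5.1 MHz, 11.9 MHz, 27.2 MHz} → 3.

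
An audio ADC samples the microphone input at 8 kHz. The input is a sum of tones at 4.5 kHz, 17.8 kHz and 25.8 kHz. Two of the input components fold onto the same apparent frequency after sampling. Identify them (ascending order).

17.8 kHz, 25.8 kHz

fs/2 = 4 kHz.
4.5 kHz > fs/2 = 4 kHz, folds to fs − 4.5 kHz = 3.5 kHz.
17.8 kHz mod fs = 1.8 kHz.
1.8 kHz ≤ fs/2 = 4 kHz, appears at 1.8 kHz.
25.8 kHz mod fs = 1.8 kHz.
1.8 kHz ≤ fs/2 = 4 kHz, appears at 1.8 kHz.
17.8 kHz and 25.8 kHz both map to 1.8 kHz.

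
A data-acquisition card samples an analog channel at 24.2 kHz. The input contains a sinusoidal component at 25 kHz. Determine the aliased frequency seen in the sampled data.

0.8 kHz

25 kHz mod fs = 0.8 kHz.
0.8 kHz ≤ fs/2 = 12.1 kHz, appears at 0.8 kHz.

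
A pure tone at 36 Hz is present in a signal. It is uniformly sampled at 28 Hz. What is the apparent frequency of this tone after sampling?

8 Hz

36 Hz mod fs = 8 Hz.
8 Hz ≤ fs/2 = 14 Hz, appears at 8 Hz.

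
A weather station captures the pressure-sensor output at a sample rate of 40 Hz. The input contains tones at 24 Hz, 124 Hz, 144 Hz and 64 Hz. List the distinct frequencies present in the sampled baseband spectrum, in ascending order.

4 Hz, 16 Hz

fs/2 = 20 Hz.
24 Hz > fs/2 = 20 Hz, folds to fs − 24 Hz = 16 Hz.
124 Hz mod fs = 4 Hz.
4 Hz ≤ fs/2 = 20 Hz, appears at 4 Hz.
144 Hz mod fs = 24 Hz.
24 Hz > fs/2 = 20 Hz, folds to fs − 24 Hz = 16 Hz.
64 Hz mod fs = 24 Hz.
24 Hz > fs/2 = 20 Hz, folds to fs − 24 Hz = 16 Hz.
Distinct values: {4 Hz, 16 Hz}.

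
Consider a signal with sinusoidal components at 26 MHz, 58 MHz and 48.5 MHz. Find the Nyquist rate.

116 MHz

Highest-frequency component: 58 MHz.
Nyquist rate = 2 × 58 MHz = 116 MHz.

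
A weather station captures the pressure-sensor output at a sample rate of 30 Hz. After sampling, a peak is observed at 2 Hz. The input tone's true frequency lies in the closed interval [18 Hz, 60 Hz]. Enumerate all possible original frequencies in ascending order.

Frequencies that alias to 2 Hz are k·fs ± 2 Hz for integer k ≥ 0.
k=0: 2 Hz.
k=1: 28 Hz, 32 Hz.
k=2: 58 Hz, 62 Hz.
k=3: 88 Hz, 92 Hz.
Within [18 Hz, 60 Hz]: 28 Hz, 32 Hz, 58 Hz.

28 Hz, 32 Hz, 58 Hz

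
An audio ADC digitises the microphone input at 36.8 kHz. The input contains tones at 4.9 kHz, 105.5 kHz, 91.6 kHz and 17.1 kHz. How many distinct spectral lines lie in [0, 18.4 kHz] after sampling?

3

fs/2 = 18.4 kHz.
4.9 kHz ≤ fs/2 = 18.4 kHz, passes unchanged.
105.5 kHz mod fs = 31.9 kHz.
31.9 kHz > fs/2 = 18.4 kHz, folds to fs − 31.9 kHz = 4.9 kHz.
91.6 kHz mod fs = 18 kHz.
18 kHz ≤ fs/2 = 18.4 kHz, appears at 18 kHz.
17.1 kHz ≤ fs/2 = 18.4 kHz, passes unchanged.
Distinct values: {4.9 kHz, 17.1 kHz, 18 kHz} → 3.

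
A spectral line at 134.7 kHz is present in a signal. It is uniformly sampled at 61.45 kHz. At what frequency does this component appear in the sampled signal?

134.7 kHz mod fs = 11.8 kHz.
11.8 kHz ≤ fs/2 = 30.725 kHz, appears at 11.8 kHz.

11.8 kHz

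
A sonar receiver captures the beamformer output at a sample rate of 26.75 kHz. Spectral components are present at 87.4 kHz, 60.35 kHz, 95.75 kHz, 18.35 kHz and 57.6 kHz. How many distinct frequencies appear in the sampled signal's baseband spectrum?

5

fs/2 = 13.375 kHz.
87.4 kHz mod fs = 7.15 kHz.
7.15 kHz ≤ fs/2 = 13.375 kHz, appears at 7.15 kHz.
60.35 kHz mod fs = 6.85 kHz.
6.85 kHz ≤ fs/2 = 13.375 kHz, appears at 6.85 kHz.
95.75 kHz mod fs = 15.5 kHz.
15.5 kHz > fs/2 = 13.375 kHz, folds to fs − 15.5 kHz = 11.25 kHz.
18.35 kHz > fs/2 = 13.375 kHz, folds to fs − 18.35 kHz = 8.4 kHz.
57.6 kHz mod fs = 4.1 kHz.
4.1 kHz ≤ fs/2 = 13.375 kHz, appears at 4.1 kHz.
Distinct values: {4.1 kHz, 6.85 kHz, 7.15 kHz, 8.4 kHz, 11.25 kHz} → 5.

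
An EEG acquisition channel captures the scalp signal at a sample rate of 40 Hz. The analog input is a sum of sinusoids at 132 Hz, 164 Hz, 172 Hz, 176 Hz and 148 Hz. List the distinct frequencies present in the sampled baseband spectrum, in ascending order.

fs/2 = 20 Hz.
132 Hz mod fs = 12 Hz.
12 Hz ≤ fs/2 = 20 Hz, appears at 12 Hz.
164 Hz mod fs = 4 Hz.
4 Hz ≤ fs/2 = 20 Hz, appears at 4 Hz.
172 Hz mod fs = 12 Hz.
12 Hz ≤ fs/2 = 20 Hz, appears at 12 Hz.
176 Hz mod fs = 16 Hz.
16 Hz ≤ fs/2 = 20 Hz, appears at 16 Hz.
148 Hz mod fs = 28 Hz.
28 Hz > fs/2 = 20 Hz, folds to fs − 28 Hz = 12 Hz.
Distinct values: {4 Hz, 12 Hz, 16 Hz}.

4 Hz, 12 Hz, 16 Hz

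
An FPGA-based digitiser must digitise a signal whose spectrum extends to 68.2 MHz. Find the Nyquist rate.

Nyquist rate = 2 × 68.2 MHz = 136.4 MHz.

136.4 MHz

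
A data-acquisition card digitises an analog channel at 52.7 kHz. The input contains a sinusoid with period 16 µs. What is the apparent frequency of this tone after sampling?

9.8 kHz

T = 16 µs → f = 1/T = 62.5 kHz.
62.5 kHz mod fs = 9.8 kHz.
9.8 kHz ≤ fs/2 = 26.35 kHz, appears at 9.8 kHz.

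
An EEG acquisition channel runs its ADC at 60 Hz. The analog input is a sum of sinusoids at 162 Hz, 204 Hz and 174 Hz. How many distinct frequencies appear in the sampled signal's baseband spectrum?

3

fs/2 = 30 Hz.
162 Hz mod fs = 42 Hz.
42 Hz > fs/2 = 30 Hz, folds to fs − 42 Hz = 18 Hz.
204 Hz mod fs = 24 Hz.
24 Hz ≤ fs/2 = 30 Hz, appears at 24 Hz.
174 Hz mod fs = 54 Hz.
54 Hz > fs/2 = 30 Hz, folds to fs − 54 Hz = 6 Hz.
Distinct values: {6 Hz, 18 Hz, 24 Hz} → 3.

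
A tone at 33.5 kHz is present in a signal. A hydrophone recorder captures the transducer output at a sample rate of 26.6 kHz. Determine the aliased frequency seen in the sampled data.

6.9 kHz

33.5 kHz mod fs = 6.9 kHz.
6.9 kHz ≤ fs/2 = 13.3 kHz, appears at 6.9 kHz.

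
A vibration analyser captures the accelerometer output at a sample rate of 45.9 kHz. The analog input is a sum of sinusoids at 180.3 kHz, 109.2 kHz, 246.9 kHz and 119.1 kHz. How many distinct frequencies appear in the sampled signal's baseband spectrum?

3

fs/2 = 22.95 kHz.
180.3 kHz mod fs = 42.6 kHz.
42.6 kHz > fs/2 = 22.95 kHz, folds to fs − 42.6 kHz = 3.3 kHz.
109.2 kHz mod fs = 17.4 kHz.
17.4 kHz ≤ fs/2 = 22.95 kHz, appears at 17.4 kHz.
246.9 kHz mod fs = 17.4 kHz.
17.4 kHz ≤ fs/2 = 22.95 kHz, appears at 17.4 kHz.
119.1 kHz mod fs = 27.3 kHz.
27.3 kHz > fs/2 = 22.95 kHz, folds to fs − 27.3 kHz = 18.6 kHz.
Distinct values: {3.3 kHz, 17.4 kHz, 18.6 kHz} → 3.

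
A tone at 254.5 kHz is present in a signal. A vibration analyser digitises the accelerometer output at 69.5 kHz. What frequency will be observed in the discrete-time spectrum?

254.5 kHz mod fs = 46 kHz.
46 kHz > fs/2 = 34.75 kHz, folds to fs − 46 kHz = 23.5 kHz.

23.5 kHz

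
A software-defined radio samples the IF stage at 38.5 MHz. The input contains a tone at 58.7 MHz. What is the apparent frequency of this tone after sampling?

58.7 MHz mod fs = 20.2 MHz.
20.2 MHz > fs/2 = 19.25 MHz, folds to fs − 20.2 MHz = 18.3 MHz.

18.3 MHz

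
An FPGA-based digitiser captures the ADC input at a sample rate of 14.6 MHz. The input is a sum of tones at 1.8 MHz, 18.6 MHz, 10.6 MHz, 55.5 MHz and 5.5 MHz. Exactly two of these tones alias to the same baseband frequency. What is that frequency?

4 MHz

fs/2 = 7.3 MHz.
1.8 MHz ≤ fs/2 = 7.3 MHz, passes unchanged.
18.6 MHz mod fs = 4 MHz.
4 MHz ≤ fs/2 = 7.3 MHz, appears at 4 MHz.
10.6 MHz > fs/2 = 7.3 MHz, folds to fs − 10.6 MHz = 4 MHz.
55.5 MHz mod fs = 11.7 MHz.
11.7 MHz > fs/2 = 7.3 MHz, folds to fs − 11.7 MHz = 2.9 MHz.
5.5 MHz ≤ fs/2 = 7.3 MHz, passes unchanged.
10.6 MHz and 18.6 MHz both map to 4 MHz.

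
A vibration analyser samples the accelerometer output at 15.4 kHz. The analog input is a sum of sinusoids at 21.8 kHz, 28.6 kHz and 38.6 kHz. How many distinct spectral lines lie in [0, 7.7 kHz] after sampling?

3

fs/2 = 7.7 kHz.
21.8 kHz mod fs = 6.4 kHz.
6.4 kHz ≤ fs/2 = 7.7 kHz, appears at 6.4 kHz.
28.6 kHz mod fs = 13.2 kHz.
13.2 kHz > fs/2 = 7.7 kHz, folds to fs − 13.2 kHz = 2.2 kHz.
38.6 kHz mod fs = 7.8 kHz.
7.8 kHz > fs/2 = 7.7 kHz, folds to fs − 7.8 kHz = 7.6 kHz.
Distinct values: {2.2 kHz, 6.4 kHz, 7.6 kHz} → 3.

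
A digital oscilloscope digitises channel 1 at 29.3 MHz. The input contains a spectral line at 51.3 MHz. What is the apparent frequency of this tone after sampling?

51.3 MHz mod fs = 22 MHz.
22 MHz > fs/2 = 14.65 MHz, folds to fs − 22 MHz = 7.3 MHz.

7.3 MHz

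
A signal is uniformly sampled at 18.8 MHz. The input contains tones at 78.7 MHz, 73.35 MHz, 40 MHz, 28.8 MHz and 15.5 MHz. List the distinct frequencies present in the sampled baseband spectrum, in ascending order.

1.85 MHz, 2.4 MHz, 3.3 MHz, 3.5 MHz, 8.8 MHz

fs/2 = 9.4 MHz.
78.7 MHz mod fs = 3.5 MHz.
3.5 MHz ≤ fs/2 = 9.4 MHz, appears at 3.5 MHz.
73.35 MHz mod fs = 16.95 MHz.
16.95 MHz > fs/2 = 9.4 MHz, folds to fs − 16.95 MHz = 1.85 MHz.
40 MHz mod fs = 2.4 MHz.
2.4 MHz ≤ fs/2 = 9.4 MHz, appears at 2.4 MHz.
28.8 MHz mod fs = 10 MHz.
10 MHz > fs/2 = 9.4 MHz, folds to fs − 10 MHz = 8.8 MHz.
15.5 MHz > fs/2 = 9.4 MHz, folds to fs − 15.5 MHz = 3.3 MHz.
Distinct values: {1.85 MHz, 2.4 MHz, 3.3 MHz, 3.5 MHz, 8.8 MHz}.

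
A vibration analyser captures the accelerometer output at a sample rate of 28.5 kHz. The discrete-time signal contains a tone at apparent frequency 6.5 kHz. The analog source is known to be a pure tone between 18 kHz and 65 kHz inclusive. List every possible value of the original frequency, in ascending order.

22 kHz, 35 kHz, 50.5 kHz, 63.5 kHz

Frequencies that alias to 6.5 kHz are k·fs ± 6.5 kHz for integer k ≥ 0.
k=0: 6.5 kHz.
k=1: 22 kHz, 35 kHz.
k=2: 50.5 kHz, 63.5 kHz.
k=3: 79 kHz, 92 kHz.
Within [18 kHz, 65 kHz]: 22 kHz, 35 kHz, 50.5 kHz, 63.5 kHz.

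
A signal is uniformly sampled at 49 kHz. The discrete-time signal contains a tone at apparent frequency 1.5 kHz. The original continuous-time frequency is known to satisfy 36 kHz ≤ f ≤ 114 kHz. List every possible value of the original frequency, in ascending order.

47.5 kHz, 50.5 kHz, 96.5 kHz, 99.5 kHz

Frequencies that alias to 1.5 kHz are k·fs ± 1.5 kHz for integer k ≥ 0.
k=0: 1.5 kHz.
k=1: 47.5 kHz, 50.5 kHz.
k=2: 96.5 kHz, 99.5 kHz.
k=3: 145.5 kHz, 148.5 kHz.
Within [36 kHz, 114 kHz]: 47.5 kHz, 50.5 kHz, 96.5 kHz, 99.5 kHz.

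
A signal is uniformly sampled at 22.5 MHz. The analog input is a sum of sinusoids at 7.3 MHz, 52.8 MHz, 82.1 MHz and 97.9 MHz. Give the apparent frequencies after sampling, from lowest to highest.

7.3 MHz, 7.8 MHz, 7.9 MHz

fs/2 = 11.25 MHz.
7.3 MHz ≤ fs/2 = 11.25 MHz, passes unchanged.
52.8 MHz mod fs = 7.8 MHz.
7.8 MHz ≤ fs/2 = 11.25 MHz, appears at 7.8 MHz.
82.1 MHz mod fs = 14.6 MHz.
14.6 MHz > fs/2 = 11.25 MHz, folds to fs − 14.6 MHz = 7.9 MHz.
97.9 MHz mod fs = 7.9 MHz.
7.9 MHz ≤ fs/2 = 11.25 MHz, appears at 7.9 MHz.
Distinct values: {7.3 MHz, 7.8 MHz, 7.9 MHz}.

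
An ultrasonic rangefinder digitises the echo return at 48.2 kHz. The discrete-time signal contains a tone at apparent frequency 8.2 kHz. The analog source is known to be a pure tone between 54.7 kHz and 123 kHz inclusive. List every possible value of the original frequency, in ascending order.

56.4 kHz, 88.2 kHz, 104.6 kHz

Frequencies that alias to 8.2 kHz are k·fs ± 8.2 kHz for integer k ≥ 0.
k=0: 8.2 kHz.
k=1: 40 kHz, 56.4 kHz.
k=2: 88.2 kHz, 104.6 kHz.
k=3: 136.4 kHz, 152.8 kHz.
Within [54.7 kHz, 123 kHz]: 56.4 kHz, 88.2 kHz, 104.6 kHz.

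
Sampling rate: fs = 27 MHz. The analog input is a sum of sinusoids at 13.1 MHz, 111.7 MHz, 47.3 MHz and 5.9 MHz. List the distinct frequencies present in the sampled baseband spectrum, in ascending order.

fs/2 = 13.5 MHz.
13.1 MHz ≤ fs/2 = 13.5 MHz, passes unchanged.
111.7 MHz mod fs = 3.7 MHz.
3.7 MHz ≤ fs/2 = 13.5 MHz, appears at 3.7 MHz.
47.3 MHz mod fs = 20.3 MHz.
20.3 MHz > fs/2 = 13.5 MHz, folds to fs − 20.3 MHz = 6.7 MHz.
5.9 MHz ≤ fs/2 = 13.5 MHz, passes unchanged.
Distinct values: {3.7 MHz, 5.9 MHz, 6.7 MHz, 13.1 MHz}.

3.7 MHz, 5.9 MHz, 6.7 MHz, 13.1 MHz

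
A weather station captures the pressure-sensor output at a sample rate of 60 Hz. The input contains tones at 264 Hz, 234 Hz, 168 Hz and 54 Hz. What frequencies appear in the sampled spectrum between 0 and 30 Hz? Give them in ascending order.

6 Hz, 12 Hz, 24 Hz

fs/2 = 30 Hz.
264 Hz mod fs = 24 Hz.
24 Hz ≤ fs/2 = 30 Hz, appears at 24 Hz.
234 Hz mod fs = 54 Hz.
54 Hz > fs/2 = 30 Hz, folds to fs − 54 Hz = 6 Hz.
168 Hz mod fs = 48 Hz.
48 Hz > fs/2 = 30 Hz, folds to fs − 48 Hz = 12 Hz.
54 Hz > fs/2 = 30 Hz, folds to fs − 54 Hz = 6 Hz.
Distinct values: {6 Hz, 12 Hz, 24 Hz}.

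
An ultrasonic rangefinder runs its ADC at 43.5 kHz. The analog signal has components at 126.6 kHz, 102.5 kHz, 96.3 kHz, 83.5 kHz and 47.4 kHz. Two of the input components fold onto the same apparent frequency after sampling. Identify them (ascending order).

fs/2 = 21.75 kHz.
126.6 kHz mod fs = 39.6 kHz.
39.6 kHz > fs/2 = 21.75 kHz, folds to fs − 39.6 kHz = 3.9 kHz.
102.5 kHz mod fs = 15.5 kHz.
15.5 kHz ≤ fs/2 = 21.75 kHz, appears at 15.5 kHz.
96.3 kHz mod fs = 9.3 kHz.
9.3 kHz ≤ fs/2 = 21.75 kHz, appears at 9.3 kHz.
83.5 kHz mod fs = 40 kHz.
40 kHz > fs/2 = 21.75 kHz, folds to fs − 40 kHz = 3.5 kHz.
47.4 kHz mod fs = 3.9 kHz.
3.9 kHz ≤ fs/2 = 21.75 kHz, appears at 3.9 kHz.
47.4 kHz and 126.6 kHz both map to 3.9 kHz.

47.4 kHz, 126.6 kHz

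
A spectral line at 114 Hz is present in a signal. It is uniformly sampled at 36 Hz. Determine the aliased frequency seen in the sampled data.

114 Hz mod fs = 6 Hz.
6 Hz ≤ fs/2 = 18 Hz, appears at 6 Hz.

6 Hz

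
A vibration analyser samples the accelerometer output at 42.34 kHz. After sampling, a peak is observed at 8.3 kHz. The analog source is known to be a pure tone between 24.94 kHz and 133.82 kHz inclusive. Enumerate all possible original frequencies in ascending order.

Frequencies that alias to 8.3 kHz are k·fs ± 8.3 kHz for integer k ≥ 0.
k=0: 8.3 kHz.
k=1: 34.04 kHz, 50.64 kHz.
k=2: 76.38 kHz, 92.98 kHz.
k=3: 118.72 kHz, 135.32 kHz.
k=4: 161.06 kHz, 177.66 kHz.
Within [24.94 kHz, 133.82 kHz]: 34.04 kHz, 50.64 kHz, 76.38 kHz, 92.98 kHz, 118.72 kHz.

34.04 kHz, 50.64 kHz, 76.38 kHz, 92.98 kHz, 118.72 kHz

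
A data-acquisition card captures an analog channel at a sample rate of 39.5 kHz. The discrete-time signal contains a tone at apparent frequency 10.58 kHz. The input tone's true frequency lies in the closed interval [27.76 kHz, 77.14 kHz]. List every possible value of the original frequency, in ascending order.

Frequencies that alias to 10.58 kHz are k·fs ± 10.58 kHz for integer k ≥ 0.
k=0: 10.58 kHz.
k=1: 28.92 kHz, 50.08 kHz.
k=2: 68.42 kHz, 89.58 kHz.
k=3: 107.92 kHz, 129.08 kHz.
Within [27.76 kHz, 77.14 kHz]: 28.92 kHz, 50.08 kHz, 68.42 kHz.

28.92 kHz, 50.08 kHz, 68.42 kHz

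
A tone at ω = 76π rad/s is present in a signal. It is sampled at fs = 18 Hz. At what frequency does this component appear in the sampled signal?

ω = 76π rad/s → f = ω/(2π) = 38 Hz.
38 Hz mod fs = 2 Hz.
2 Hz ≤ fs/2 = 9 Hz, appears at 2 Hz.

2 Hz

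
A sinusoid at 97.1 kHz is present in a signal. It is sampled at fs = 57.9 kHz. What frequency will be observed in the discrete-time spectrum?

18.7 kHz

97.1 kHz mod fs = 39.2 kHz.
39.2 kHz > fs/2 = 28.95 kHz, folds to fs − 39.2 kHz = 18.7 kHz.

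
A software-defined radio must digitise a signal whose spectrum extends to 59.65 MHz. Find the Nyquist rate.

119.3 MHz

Nyquist rate = 2 × 59.65 MHz = 119.3 MHz.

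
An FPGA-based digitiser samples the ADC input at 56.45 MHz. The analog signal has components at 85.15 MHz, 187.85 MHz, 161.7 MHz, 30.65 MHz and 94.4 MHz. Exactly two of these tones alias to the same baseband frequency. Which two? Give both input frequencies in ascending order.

94.4 MHz, 187.85 MHz

fs/2 = 28.225 MHz.
85.15 MHz mod fs = 28.7 MHz.
28.7 MHz > fs/2 = 28.225 MHz, folds to fs − 28.7 MHz = 27.75 MHz.
187.85 MHz mod fs = 18.5 MHz.
18.5 MHz ≤ fs/2 = 28.225 MHz, appears at 18.5 MHz.
161.7 MHz mod fs = 48.8 MHz.
48.8 MHz > fs/2 = 28.225 MHz, folds to fs − 48.8 MHz = 7.65 MHz.
30.65 MHz > fs/2 = 28.225 MHz, folds to fs − 30.65 MHz = 25.8 MHz.
94.4 MHz mod fs = 37.95 MHz.
37.95 MHz > fs/2 = 28.225 MHz, folds to fs − 37.95 MHz = 18.5 MHz.
94.4 MHz and 187.85 MHz both map to 18.5 MHz.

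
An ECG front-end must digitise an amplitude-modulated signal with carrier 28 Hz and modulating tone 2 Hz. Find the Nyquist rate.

60 Hz

AM sidebands sit at fc ± fm = 26 Hz and 30 Hz.
Highest-frequency component: 30 Hz.
Nyquist rate = 2 × 30 Hz = 60 Hz.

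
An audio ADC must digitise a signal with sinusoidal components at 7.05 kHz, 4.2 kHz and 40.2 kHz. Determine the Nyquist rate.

Highest-frequency component: 40.2 kHz.
Nyquist rate = 2 × 40.2 kHz = 80.4 kHz.

80.4 kHz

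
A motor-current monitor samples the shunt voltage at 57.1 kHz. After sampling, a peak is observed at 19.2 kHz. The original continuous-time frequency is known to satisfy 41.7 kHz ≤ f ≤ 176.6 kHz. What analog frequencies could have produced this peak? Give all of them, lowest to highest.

Frequencies that alias to 19.2 kHz are k·fs ± 19.2 kHz for integer k ≥ 0.
k=0: 19.2 kHz.
k=1: 37.9 kHz, 76.3 kHz.
k=2: 95 kHz, 133.4 kHz.
k=3: 152.1 kHz, 190.5 kHz.
k=4: 209.2 kHz, 247.6 kHz.
Within [41.7 kHz, 176.6 kHz]: 76.3 kHz, 95 kHz, 133.4 kHz, 152.1 kHz.

76.3 kHz, 95 kHz, 133.4 kHz, 152.1 kHz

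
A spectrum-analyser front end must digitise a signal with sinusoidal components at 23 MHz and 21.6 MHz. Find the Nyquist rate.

Highest-frequency component: 23 MHz.
Nyquist rate = 2 × 23 MHz = 46 MHz.

46 MHz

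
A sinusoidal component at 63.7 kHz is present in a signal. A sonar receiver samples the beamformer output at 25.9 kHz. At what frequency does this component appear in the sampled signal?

11.9 kHz

63.7 kHz mod fs = 11.9 kHz.
11.9 kHz ≤ fs/2 = 12.95 kHz, appears at 11.9 kHz.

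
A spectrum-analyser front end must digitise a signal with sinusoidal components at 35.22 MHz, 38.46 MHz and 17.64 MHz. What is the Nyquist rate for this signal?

Highest-frequency component: 38.46 MHz.
Nyquist rate = 2 × 38.46 MHz = 76.92 MHz.

76.92 MHz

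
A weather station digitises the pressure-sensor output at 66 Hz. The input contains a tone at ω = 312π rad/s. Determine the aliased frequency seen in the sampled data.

ω = 312π rad/s → f = ω/(2π) = 156 Hz.
156 Hz mod fs = 24 Hz.
24 Hz ≤ fs/2 = 33 Hz, appears at 24 Hz.

24 Hz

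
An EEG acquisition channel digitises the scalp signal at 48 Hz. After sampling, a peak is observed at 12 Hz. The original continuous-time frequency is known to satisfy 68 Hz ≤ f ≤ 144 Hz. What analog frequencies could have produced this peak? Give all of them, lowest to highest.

84 Hz, 108 Hz, 132 Hz

Frequencies that alias to 12 Hz are k·fs ± 12 Hz for integer k ≥ 0.
k=0: 12 Hz.
k=1: 36 Hz, 60 Hz.
k=2: 84 Hz, 108 Hz.
k=3: 132 Hz, 156 Hz.
k=4: 180 Hz, 204 Hz.
Within [68 Hz, 144 Hz]: 84 Hz, 108 Hz, 132 Hz.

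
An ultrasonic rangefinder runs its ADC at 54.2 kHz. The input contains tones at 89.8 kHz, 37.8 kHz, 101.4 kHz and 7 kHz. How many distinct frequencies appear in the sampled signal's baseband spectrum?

fs/2 = 27.1 kHz.
89.8 kHz mod fs = 35.6 kHz.
35.6 kHz > fs/2 = 27.1 kHz, folds to fs − 35.6 kHz = 18.6 kHz.
37.8 kHz > fs/2 = 27.1 kHz, folds to fs − 37.8 kHz = 16.4 kHz.
101.4 kHz mod fs = 47.2 kHz.
47.2 kHz > fs/2 = 27.1 kHz, folds to fs − 47.2 kHz = 7 kHz.
7 kHz ≤ fs/2 = 27.1 kHz, passes unchanged.
Distinct values: {7 kHz, 16.4 kHz, 18.6 kHz} → 3.

3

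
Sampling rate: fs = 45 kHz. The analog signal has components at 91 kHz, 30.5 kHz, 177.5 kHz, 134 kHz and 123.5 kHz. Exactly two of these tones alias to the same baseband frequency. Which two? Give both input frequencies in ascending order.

91 kHz, 134 kHz

fs/2 = 22.5 kHz.
91 kHz mod fs = 1 kHz.
1 kHz ≤ fs/2 = 22.5 kHz, appears at 1 kHz.
30.5 kHz > fs/2 = 22.5 kHz, folds to fs − 30.5 kHz = 14.5 kHz.
177.5 kHz mod fs = 42.5 kHz.
42.5 kHz > fs/2 = 22.5 kHz, folds to fs − 42.5 kHz = 2.5 kHz.
134 kHz mod fs = 44 kHz.
44 kHz > fs/2 = 22.5 kHz, folds to fs − 44 kHz = 1 kHz.
123.5 kHz mod fs = 33.5 kHz.
33.5 kHz > fs/2 = 22.5 kHz, folds to fs − 33.5 kHz = 11.5 kHz.
91 kHz and 134 kHz both map to 1 kHz.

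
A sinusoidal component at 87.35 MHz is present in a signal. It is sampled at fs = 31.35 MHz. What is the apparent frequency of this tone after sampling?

87.35 MHz mod fs = 24.65 MHz.
24.65 MHz > fs/2 = 15.675 MHz, folds to fs − 24.65 MHz = 6.7 MHz.

6.7 MHz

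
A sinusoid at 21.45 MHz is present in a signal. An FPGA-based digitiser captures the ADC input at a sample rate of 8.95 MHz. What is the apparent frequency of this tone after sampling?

3.55 MHz

21.45 MHz mod fs = 3.55 MHz.
3.55 MHz ≤ fs/2 = 4.475 MHz, appears at 3.55 MHz.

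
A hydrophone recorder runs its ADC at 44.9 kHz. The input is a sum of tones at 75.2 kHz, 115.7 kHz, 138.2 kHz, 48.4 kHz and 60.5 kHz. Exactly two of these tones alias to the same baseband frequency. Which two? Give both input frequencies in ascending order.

fs/2 = 22.45 kHz.
75.2 kHz mod fs = 30.3 kHz.
30.3 kHz > fs/2 = 22.45 kHz, folds to fs − 30.3 kHz = 14.6 kHz.
115.7 kHz mod fs = 25.9 kHz.
25.9 kHz > fs/2 = 22.45 kHz, folds to fs − 25.9 kHz = 19 kHz.
138.2 kHz mod fs = 3.5 kHz.
3.5 kHz ≤ fs/2 = 22.45 kHz, appears at 3.5 kHz.
48.4 kHz mod fs = 3.5 kHz.
3.5 kHz ≤ fs/2 = 22.45 kHz, appears at 3.5 kHz.
60.5 kHz mod fs = 15.6 kHz.
15.6 kHz ≤ fs/2 = 22.45 kHz, appears at 15.6 kHz.
48.4 kHz and 138.2 kHz both map to 3.5 kHz.

48.4 kHz, 138.2 kHz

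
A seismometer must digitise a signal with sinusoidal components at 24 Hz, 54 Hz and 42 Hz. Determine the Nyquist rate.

Highest-frequency component: 54 Hz.
Nyquist rate = 2 × 54 Hz = 108 Hz.

108 Hz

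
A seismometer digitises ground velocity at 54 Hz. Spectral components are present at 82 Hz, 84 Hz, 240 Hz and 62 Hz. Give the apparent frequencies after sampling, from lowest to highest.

8 Hz, 24 Hz, 26 Hz

fs/2 = 27 Hz.
82 Hz mod fs = 28 Hz.
28 Hz > fs/2 = 27 Hz, folds to fs − 28 Hz = 26 Hz.
84 Hz mod fs = 30 Hz.
30 Hz > fs/2 = 27 Hz, folds to fs − 30 Hz = 24 Hz.
240 Hz mod fs = 24 Hz.
24 Hz ≤ fs/2 = 27 Hz, appears at 24 Hz.
62 Hz mod fs = 8 Hz.
8 Hz ≤ fs/2 = 27 Hz, appears at 8 Hz.
Distinct values: {8 Hz, 24 Hz, 26 Hz}.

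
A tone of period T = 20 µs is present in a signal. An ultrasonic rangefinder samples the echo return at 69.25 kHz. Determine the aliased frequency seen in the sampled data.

19.25 kHz

T = 20 µs → f = 1/T = 50 kHz.
50 kHz > fs/2 = 34.625 kHz, folds to fs − 50 kHz = 19.25 kHz.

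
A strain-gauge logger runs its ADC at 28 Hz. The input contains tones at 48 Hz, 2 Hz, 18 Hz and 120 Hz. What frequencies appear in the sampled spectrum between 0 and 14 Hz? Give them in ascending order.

fs/2 = 14 Hz.
48 Hz mod fs = 20 Hz.
20 Hz > fs/2 = 14 Hz, folds to fs − 20 Hz = 8 Hz.
2 Hz ≤ fs/2 = 14 Hz, passes unchanged.
18 Hz > fs/2 = 14 Hz, folds to fs − 18 Hz = 10 Hz.
120 Hz mod fs = 8 Hz.
8 Hz ≤ fs/2 = 14 Hz, appears at 8 Hz.
Distinct values: {2 Hz, 8 Hz, 10 Hz}.

2 Hz, 8 Hz, 10 Hz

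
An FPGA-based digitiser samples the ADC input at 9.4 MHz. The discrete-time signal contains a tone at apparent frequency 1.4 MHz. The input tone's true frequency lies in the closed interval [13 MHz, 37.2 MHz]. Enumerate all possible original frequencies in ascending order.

17.4 MHz, 20.2 MHz, 26.8 MHz, 29.6 MHz, 36.2 MHz

Frequencies that alias to 1.4 MHz are k·fs ± 1.4 MHz for integer k ≥ 0.
k=0: 1.4 MHz.
k=1: 8 MHz, 10.8 MHz.
k=2: 17.4 MHz, 20.2 MHz.
k=3: 26.8 MHz, 29.6 MHz.
k=4: 36.2 MHz, 39 MHz.
k=5: 45.6 MHz, 48.4 MHz.
Within [13 MHz, 37.2 MHz]: 17.4 MHz, 20.2 MHz, 26.8 MHz, 29.6 MHz, 36.2 MHz.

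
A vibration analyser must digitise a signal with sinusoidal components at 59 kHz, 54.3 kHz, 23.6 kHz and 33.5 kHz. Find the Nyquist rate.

118 kHz

Highest-frequency component: 59 kHz.
Nyquist rate = 2 × 59 kHz = 118 kHz.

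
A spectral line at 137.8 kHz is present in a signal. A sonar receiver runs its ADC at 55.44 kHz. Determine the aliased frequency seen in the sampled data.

26.92 kHz

137.8 kHz mod fs = 26.92 kHz.
26.92 kHz ≤ fs/2 = 27.72 kHz, appears at 26.92 kHz.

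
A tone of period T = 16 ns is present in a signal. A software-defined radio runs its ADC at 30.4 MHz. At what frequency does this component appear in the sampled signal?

T = 16 ns → f = 1/T = 62.5 MHz.
62.5 MHz mod fs = 1.7 MHz.
1.7 MHz ≤ fs/2 = 15.2 MHz, appears at 1.7 MHz.

1.7 MHz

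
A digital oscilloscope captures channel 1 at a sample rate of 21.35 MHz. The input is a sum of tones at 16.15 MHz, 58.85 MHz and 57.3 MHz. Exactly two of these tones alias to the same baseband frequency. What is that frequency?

fs/2 = 10.675 MHz.
16.15 MHz > fs/2 = 10.675 MHz, folds to fs − 16.15 MHz = 5.2 MHz.
58.85 MHz mod fs = 16.15 MHz.
16.15 MHz > fs/2 = 10.675 MHz, folds to fs − 16.15 MHz = 5.2 MHz.
57.3 MHz mod fs = 14.6 MHz.
14.6 MHz > fs/2 = 10.675 MHz, folds to fs − 14.6 MHz = 6.75 MHz.
16.15 MHz and 58.85 MHz both map to 5.2 MHz.

5.2 MHz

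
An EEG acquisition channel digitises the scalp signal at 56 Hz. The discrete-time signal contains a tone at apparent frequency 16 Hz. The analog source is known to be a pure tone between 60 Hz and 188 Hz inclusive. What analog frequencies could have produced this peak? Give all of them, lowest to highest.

72 Hz, 96 Hz, 128 Hz, 152 Hz, 184 Hz

Frequencies that alias to 16 Hz are k·fs ± 16 Hz for integer k ≥ 0.
k=0: 16 Hz.
k=1: 40 Hz, 72 Hz.
k=2: 96 Hz, 128 Hz.
k=3: 152 Hz, 184 Hz.
k=4: 208 Hz, 240 Hz.
Within [60 Hz, 188 Hz]: 72 Hz, 96 Hz, 128 Hz, 152 Hz, 184 Hz.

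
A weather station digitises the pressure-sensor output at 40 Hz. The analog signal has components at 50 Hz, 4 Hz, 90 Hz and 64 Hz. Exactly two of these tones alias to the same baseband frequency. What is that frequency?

fs/2 = 20 Hz.
50 Hz mod fs = 10 Hz.
10 Hz ≤ fs/2 = 20 Hz, appears at 10 Hz.
4 Hz ≤ fs/2 = 20 Hz, passes unchanged.
90 Hz mod fs = 10 Hz.
10 Hz ≤ fs/2 = 20 Hz, appears at 10 Hz.
64 Hz mod fs = 24 Hz.
24 Hz > fs/2 = 20 Hz, folds to fs − 24 Hz = 16 Hz.
50 Hz and 90 Hz both map to 10 Hz.

10 Hz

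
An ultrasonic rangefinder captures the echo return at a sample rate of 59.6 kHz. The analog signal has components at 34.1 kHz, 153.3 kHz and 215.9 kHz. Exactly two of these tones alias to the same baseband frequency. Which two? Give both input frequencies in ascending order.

fs/2 = 29.8 kHz.
34.1 kHz > fs/2 = 29.8 kHz, folds to fs − 34.1 kHz = 25.5 kHz.
153.3 kHz mod fs = 34.1 kHz.
34.1 kHz > fs/2 = 29.8 kHz, folds to fs − 34.1 kHz = 25.5 kHz.
215.9 kHz mod fs = 37.1 kHz.
37.1 kHz > fs/2 = 29.8 kHz, folds to fs − 37.1 kHz = 22.5 kHz.
34.1 kHz and 153.3 kHz both map to 25.5 kHz.

34.1 kHz, 153.3 kHz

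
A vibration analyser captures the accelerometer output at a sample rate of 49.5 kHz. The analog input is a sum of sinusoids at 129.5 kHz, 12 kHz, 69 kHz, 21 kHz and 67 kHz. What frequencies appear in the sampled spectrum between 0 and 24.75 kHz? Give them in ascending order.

12 kHz, 17.5 kHz, 19 kHz, 19.5 kHz, 21 kHz

fs/2 = 24.75 kHz.
129.5 kHz mod fs = 30.5 kHz.
30.5 kHz > fs/2 = 24.75 kHz, folds to fs − 30.5 kHz = 19 kHz.
12 kHz ≤ fs/2 = 24.75 kHz, passes unchanged.
69 kHz mod fs = 19.5 kHz.
19.5 kHz ≤ fs/2 = 24.75 kHz, appears at 19.5 kHz.
21 kHz ≤ fs/2 = 24.75 kHz, passes unchanged.
67 kHz mod fs = 17.5 kHz.
17.5 kHz ≤ fs/2 = 24.75 kHz, appears at 17.5 kHz.
Distinct values: {12 kHz, 17.5 kHz, 19 kHz, 19.5 kHz, 21 kHz}.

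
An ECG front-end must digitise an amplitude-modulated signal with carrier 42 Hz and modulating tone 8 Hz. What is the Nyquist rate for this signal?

100 Hz

AM sidebands sit at fc ± fm = 34 Hz and 50 Hz.
Highest-frequency component: 50 Hz.
Nyquist rate = 2 × 50 Hz = 100 Hz.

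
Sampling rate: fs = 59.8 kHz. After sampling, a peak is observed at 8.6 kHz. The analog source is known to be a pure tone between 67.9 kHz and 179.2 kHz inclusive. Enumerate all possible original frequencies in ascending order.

68.4 kHz, 111 kHz, 128.2 kHz, 170.8 kHz

Frequencies that alias to 8.6 kHz are k·fs ± 8.6 kHz for integer k ≥ 0.
k=0: 8.6 kHz.
k=1: 51.2 kHz, 68.4 kHz.
k=2: 111 kHz, 128.2 kHz.
k=3: 170.8 kHz, 188 kHz.
k=4: 230.6 kHz, 247.8 kHz.
Within [67.9 kHz, 179.2 kHz]: 68.4 kHz, 111 kHz, 128.2 kHz, 170.8 kHz.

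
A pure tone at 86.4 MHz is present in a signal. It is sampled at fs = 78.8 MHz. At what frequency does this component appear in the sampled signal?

86.4 MHz mod fs = 7.6 MHz.
7.6 MHz ≤ fs/2 = 39.4 MHz, appears at 7.6 MHz.

7.6 MHz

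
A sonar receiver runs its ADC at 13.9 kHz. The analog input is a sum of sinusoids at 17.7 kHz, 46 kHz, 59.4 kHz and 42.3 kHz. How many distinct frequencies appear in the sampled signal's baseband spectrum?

fs/2 = 6.95 kHz.
17.7 kHz mod fs = 3.8 kHz.
3.8 kHz ≤ fs/2 = 6.95 kHz, appears at 3.8 kHz.
46 kHz mod fs = 4.3 kHz.
4.3 kHz ≤ fs/2 = 6.95 kHz, appears at 4.3 kHz.
59.4 kHz mod fs = 3.8 kHz.
3.8 kHz ≤ fs/2 = 6.95 kHz, appears at 3.8 kHz.
42.3 kHz mod fs = 0.6 kHz.
0.6 kHz ≤ fs/2 = 6.95 kHz, appears at 0.6 kHz.
Distinct values: {0.6 kHz, 3.8 kHz, 4.3 kHz} → 3.

3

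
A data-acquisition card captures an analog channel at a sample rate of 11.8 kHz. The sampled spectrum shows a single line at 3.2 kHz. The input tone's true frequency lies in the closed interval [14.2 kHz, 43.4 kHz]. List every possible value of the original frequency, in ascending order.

15 kHz, 20.4 kHz, 26.8 kHz, 32.2 kHz, 38.6 kHz

Frequencies that alias to 3.2 kHz are k·fs ± 3.2 kHz for integer k ≥ 0.
k=0: 3.2 kHz.
k=1: 8.6 kHz, 15 kHz.
k=2: 20.4 kHz, 26.8 kHz.
k=3: 32.2 kHz, 38.6 kHz.
k=4: 44 kHz, 50.4 kHz.
Within [14.2 kHz, 43.4 kHz]: 15 kHz, 20.4 kHz, 26.8 kHz, 32.2 kHz, 38.6 kHz.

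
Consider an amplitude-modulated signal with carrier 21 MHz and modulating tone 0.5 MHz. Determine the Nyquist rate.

43 MHz

AM sidebands sit at fc ± fm = 20.5 MHz and 21.5 MHz.
Highest-frequency component: 21.5 MHz.
Nyquist rate = 2 × 21.5 MHz = 43 MHz.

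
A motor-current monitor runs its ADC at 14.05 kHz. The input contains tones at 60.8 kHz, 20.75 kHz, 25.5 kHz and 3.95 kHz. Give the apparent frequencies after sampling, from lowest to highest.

2.6 kHz, 3.95 kHz, 4.6 kHz, 6.7 kHz

fs/2 = 7.025 kHz.
60.8 kHz mod fs = 4.6 kHz.
4.6 kHz ≤ fs/2 = 7.025 kHz, appears at 4.6 kHz.
20.75 kHz mod fs = 6.7 kHz.
6.7 kHz ≤ fs/2 = 7.025 kHz, appears at 6.7 kHz.
25.5 kHz mod fs = 11.45 kHz.
11.45 kHz > fs/2 = 7.025 kHz, folds to fs − 11.45 kHz = 2.6 kHz.
3.95 kHz ≤ fs/2 = 7.025 kHz, passes unchanged.
Distinct values: {2.6 kHz, 3.95 kHz, 4.6 kHz, 6.7 kHz}.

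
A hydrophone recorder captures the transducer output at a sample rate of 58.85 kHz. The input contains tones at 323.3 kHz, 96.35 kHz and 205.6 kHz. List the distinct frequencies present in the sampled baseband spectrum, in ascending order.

21.35 kHz, 29.05 kHz

fs/2 = 29.425 kHz.
323.3 kHz mod fs = 29.05 kHz.
29.05 kHz ≤ fs/2 = 29.425 kHz, appears at 29.05 kHz.
96.35 kHz mod fs = 37.5 kHz.
37.5 kHz > fs/2 = 29.425 kHz, folds to fs − 37.5 kHz = 21.35 kHz.
205.6 kHz mod fs = 29.05 kHz.
29.05 kHz ≤ fs/2 = 29.425 kHz, appears at 29.05 kHz.
Distinct values: {21.35 kHz, 29.05 kHz}.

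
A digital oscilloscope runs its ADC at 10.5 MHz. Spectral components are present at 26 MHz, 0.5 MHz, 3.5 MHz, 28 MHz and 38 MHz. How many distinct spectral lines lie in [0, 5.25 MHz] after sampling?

4

fs/2 = 5.25 MHz.
26 MHz mod fs = 5 MHz.
5 MHz ≤ fs/2 = 5.25 MHz, appears at 5 MHz.
0.5 MHz ≤ fs/2 = 5.25 MHz, passes unchanged.
3.5 MHz ≤ fs/2 = 5.25 MHz, passes unchanged.
28 MHz mod fs = 7 MHz.
7 MHz > fs/2 = 5.25 MHz, folds to fs − 7 MHz = 3.5 MHz.
38 MHz mod fs = 6.5 MHz.
6.5 MHz > fs/2 = 5.25 MHz, folds to fs − 6.5 MHz = 4 MHz.
Distinct values: {0.5 MHz, 3.5 MHz, 4 MHz, 5 MHz} → 4.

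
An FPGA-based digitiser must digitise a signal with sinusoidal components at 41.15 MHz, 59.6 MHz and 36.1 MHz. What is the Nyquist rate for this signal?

Highest-frequency component: 59.6 MHz.
Nyquist rate = 2 × 59.6 MHz = 119.2 MHz.

119.2 MHz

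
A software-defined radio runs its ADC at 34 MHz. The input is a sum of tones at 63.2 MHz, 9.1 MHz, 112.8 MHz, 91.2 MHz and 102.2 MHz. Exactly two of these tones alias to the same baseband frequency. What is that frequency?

10.8 MHz

fs/2 = 17 MHz.
63.2 MHz mod fs = 29.2 MHz.
29.2 MHz > fs/2 = 17 MHz, folds to fs − 29.2 MHz = 4.8 MHz.
9.1 MHz ≤ fs/2 = 17 MHz, passes unchanged.
112.8 MHz mod fs = 10.8 MHz.
10.8 MHz ≤ fs/2 = 17 MHz, appears at 10.8 MHz.
91.2 MHz mod fs = 23.2 MHz.
23.2 MHz > fs/2 = 17 MHz, folds to fs − 23.2 MHz = 10.8 MHz.
102.2 MHz mod fs = 0.2 MHz.
0.2 MHz ≤ fs/2 = 17 MHz, appears at 0.2 MHz.
91.2 MHz and 112.8 MHz both map to 10.8 MHz.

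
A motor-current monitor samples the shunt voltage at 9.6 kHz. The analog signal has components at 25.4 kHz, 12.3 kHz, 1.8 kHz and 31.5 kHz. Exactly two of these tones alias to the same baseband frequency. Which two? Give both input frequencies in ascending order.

fs/2 = 4.8 kHz.
25.4 kHz mod fs = 6.2 kHz.
6.2 kHz > fs/2 = 4.8 kHz, folds to fs − 6.2 kHz = 3.4 kHz.
12.3 kHz mod fs = 2.7 kHz.
2.7 kHz ≤ fs/2 = 4.8 kHz, appears at 2.7 kHz.
1.8 kHz ≤ fs/2 = 4.8 kHz, passes unchanged.
31.5 kHz mod fs = 2.7 kHz.
2.7 kHz ≤ fs/2 = 4.8 kHz, appears at 2.7 kHz.
12.3 kHz and 31.5 kHz both map to 2.7 kHz.

12.3 kHz, 31.5 kHz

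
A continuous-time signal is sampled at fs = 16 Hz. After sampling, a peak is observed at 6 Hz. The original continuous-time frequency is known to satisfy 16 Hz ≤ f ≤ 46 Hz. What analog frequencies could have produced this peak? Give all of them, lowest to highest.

22 Hz, 26 Hz, 38 Hz, 42 Hz

Frequencies that alias to 6 Hz are k·fs ± 6 Hz for integer k ≥ 0.
k=0: 6 Hz.
k=1: 10 Hz, 22 Hz.
k=2: 26 Hz, 38 Hz.
k=3: 42 Hz, 54 Hz.
k=4: 58 Hz, 70 Hz.
Within [16 Hz, 46 Hz]: 22 Hz, 26 Hz, 38 Hz, 42 Hz.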